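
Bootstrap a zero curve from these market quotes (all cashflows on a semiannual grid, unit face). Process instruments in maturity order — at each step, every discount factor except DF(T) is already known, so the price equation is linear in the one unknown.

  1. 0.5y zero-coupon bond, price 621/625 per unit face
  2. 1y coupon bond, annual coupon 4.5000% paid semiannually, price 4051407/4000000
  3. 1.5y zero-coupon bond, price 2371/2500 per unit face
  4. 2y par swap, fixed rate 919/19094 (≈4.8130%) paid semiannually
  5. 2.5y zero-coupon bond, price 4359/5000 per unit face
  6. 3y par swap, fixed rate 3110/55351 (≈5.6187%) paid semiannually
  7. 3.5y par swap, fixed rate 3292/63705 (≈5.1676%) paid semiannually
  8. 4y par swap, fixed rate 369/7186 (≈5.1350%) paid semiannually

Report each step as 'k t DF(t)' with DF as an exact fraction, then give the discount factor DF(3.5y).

1 1/2 621/625
2 1 9687/10000
3 3/2 2371/2500
4 2 9081/10000
5 5/2 4359/5000
6 3 1689/2000
7 7/2 4177/5000
8 4 1631/2000
DF(3.5y) = 4177/5000 ≈ 0.835400

step 1 [0.5y] zero: DF = P = 621/625 ≈ 0.993600
step 2 [1y] bond c/2=9/400: DF=(4051407/4000000 − 9/400·(0.993600))/(1+9/400) = 9687/10000 ≈ 0.968700
step 3 [1.5y] zero: DF = P = 2371/2500 ≈ 0.948400
step 4 [2y] swap r/2=919/38188: DF=(1 − 919/38188·(0.993600+0.968700+0.948400))/(1+919/38188) = 9081/10000 ≈ 0.908100
step 5 [2.5y] zero: DF = P = 4359/5000 ≈ 0.871800
step 6 [3y] swap r/2=1555/55351: DF=(1 − 1555/55351·(0.993600+0.968700+0.948400+0.908100+0.871800))/(1+1555/55351) = 1689/2000 ≈ 0.844500
step 7 [3.5y] swap r/2=1646/63705: DF=(1 − 1646/63705·(0.993600+0.968700+0.948400+0.908100+0.871800+0.844500))/(1+1646/63705) = 4177/5000 ≈ 0.835400
step 8 [4y] swap r/2=369/14372: DF=(1 − 369/14372·(0.993600+0.968700+0.948400+0.908100+0.871800+0.844500+0.835400))/(1+369/14372) = 1631/2000 ≈ 0.815500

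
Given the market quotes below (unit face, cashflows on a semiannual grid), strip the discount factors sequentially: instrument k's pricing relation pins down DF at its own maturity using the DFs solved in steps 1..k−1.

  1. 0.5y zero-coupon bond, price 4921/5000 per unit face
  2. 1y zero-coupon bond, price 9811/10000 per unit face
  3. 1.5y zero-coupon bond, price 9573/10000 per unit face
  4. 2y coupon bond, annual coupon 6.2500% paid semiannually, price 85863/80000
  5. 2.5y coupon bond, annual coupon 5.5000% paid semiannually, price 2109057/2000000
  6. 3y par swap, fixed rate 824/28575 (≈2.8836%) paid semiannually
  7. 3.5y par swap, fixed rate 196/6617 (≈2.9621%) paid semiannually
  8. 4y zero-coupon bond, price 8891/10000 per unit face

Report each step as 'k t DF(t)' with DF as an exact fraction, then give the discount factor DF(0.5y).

1 1/2 4921/5000
2 1 9811/10000
3 3/2 9573/10000
4 2 4761/5000
5 5/2 4613/5000
6 3 1147/1250
7 7/2 451/500
8 4 8891/10000
DF(0.5y) = 4921/5000 ≈ 0.984200

step 1 [0.5y] zero: DF = P = 4921/5000 ≈ 0.984200
step 2 [1y] zero: DF = P = 9811/10000 ≈ 0.981100
step 3 [1.5y] zero: DF = P = 9573/10000 ≈ 0.957300
step 4 [2y] bond c/2=1/32: DF=(85863/80000 − 1/32·(0.984200+0.981100+0.957300))/(1+1/32) = 4761/5000 ≈ 0.952200
step 5 [2.5y] bond c/2=11/400: DF=(2109057/2000000 − 11/400·(0.984200+0.981100+0.957300+0.952200))/(1+11/400) = 4613/5000 ≈ 0.922600
step 6 [3y] swap r/2=412/28575: DF=(1 − 412/28575·(0.984200+0.981100+0.957300+0.952200+0.922600))/(1+412/28575) = 1147/1250 ≈ 0.917600
step 7 [3.5y] swap r/2=98/6617: DF=(1 − 98/6617·(0.984200+0.981100+0.957300+0.952200+0.922600+0.917600))/(1+98/6617) = 451/500 ≈ 0.902000
step 8 [4y] zero: DF = P = 8891/10000 ≈ 0.889100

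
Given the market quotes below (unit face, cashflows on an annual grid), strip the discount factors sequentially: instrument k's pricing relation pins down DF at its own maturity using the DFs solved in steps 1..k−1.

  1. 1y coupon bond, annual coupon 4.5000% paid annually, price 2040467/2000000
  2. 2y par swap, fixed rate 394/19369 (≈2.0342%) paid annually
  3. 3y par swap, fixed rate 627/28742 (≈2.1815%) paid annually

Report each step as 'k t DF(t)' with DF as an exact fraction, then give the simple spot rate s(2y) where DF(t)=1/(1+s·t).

1 1 9763/10000
2 2 4803/5000
3 3 9373/10000
s(2y) = (1/(4803/5000) − 1)/(2) = 197/9606 ≈ 2.0508%

step 1 [1y] bond c/1=9/200: DF=(2040467/2000000 − 9/200·(0))/(1+9/200) = 9763/10000 ≈ 0.976300
step 2 [2y] swap r/1=394/19369: DF=(1 − 394/19369·(0.976300))/(1+394/19369) = 4803/5000 ≈ 0.960600
step 3 [3y] swap r/1=627/28742: DF=(1 − 627/28742·(0.976300+0.960600))/(1+627/28742) = 9373/10000 ≈ 0.937300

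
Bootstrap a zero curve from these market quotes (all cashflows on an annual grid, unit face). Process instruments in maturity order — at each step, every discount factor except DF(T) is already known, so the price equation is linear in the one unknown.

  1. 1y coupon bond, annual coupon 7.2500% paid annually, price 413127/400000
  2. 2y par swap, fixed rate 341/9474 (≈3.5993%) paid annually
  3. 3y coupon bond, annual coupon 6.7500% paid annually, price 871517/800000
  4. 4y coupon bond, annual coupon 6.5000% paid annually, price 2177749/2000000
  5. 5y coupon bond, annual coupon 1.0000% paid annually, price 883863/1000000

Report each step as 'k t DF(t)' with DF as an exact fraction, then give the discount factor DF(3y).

1 1 963/1000
2 2 4659/5000
3 3 9007/10000
4 4 4259/5000
5 5 839/1000
DF(3y) = 9007/10000 ≈ 0.900700

step 1 [1y] bond c/1=29/400: DF=(413127/400000 − 29/400·(0))/(1+29/400) = 963/1000 ≈ 0.963000
step 2 [2y] swap r/1=341/9474: DF=(1 − 341/9474·(0.963000))/(1+341/9474) = 4659/5000 ≈ 0.931800
step 3 [3y] bond c/1=27/400: DF=(871517/800000 − 27/400·(0.963000+0.931800))/(1+27/400) = 9007/10000 ≈ 0.900700
step 4 [4y] bond c/1=13/200: DF=(2177749/2000000 − 13/200·(0.963000+0.931800+0.900700))/(1+13/200) = 4259/5000 ≈ 0.851800
step 5 [5y] bond c/1=1/100: DF=(883863/1000000 − 1/100·(0.963000+0.931800+0.900700+0.851800))/(1+1/100) = 839/1000 ≈ 0.839000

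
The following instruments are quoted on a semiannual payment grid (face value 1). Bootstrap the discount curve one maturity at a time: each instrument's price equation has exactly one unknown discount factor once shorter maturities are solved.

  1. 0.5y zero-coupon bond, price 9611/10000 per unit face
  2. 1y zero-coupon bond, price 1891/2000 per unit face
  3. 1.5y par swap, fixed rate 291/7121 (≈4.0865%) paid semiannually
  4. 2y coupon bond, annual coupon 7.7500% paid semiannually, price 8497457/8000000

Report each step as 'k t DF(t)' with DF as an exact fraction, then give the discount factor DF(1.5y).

step 1 [0.5y] zero: DF = P = 9611/10000 ≈ 0.961100
step 2 [1y] zero: DF = P = 1891/2000 ≈ 0.945500
step 3 [1.5y] swap r/2=291/14242: DF=(1 − 291/14242·(0.961100+0.945500))/(1+291/14242) = 4709/5000 ≈ 0.941800
step 4 [2y] bond c/2=31/800: DF=(8497457/8000000 − 31/800·(0.961100+0.945500+0.941800))/(1+31/800) = 9163/10000 ≈ 0.916300

1 1/2 9611/10000
2 1 1891/2000
3 3/2 4709/5000
4 2 9163/10000
DF(1.5y) = 4709/5000 ≈ 0.941800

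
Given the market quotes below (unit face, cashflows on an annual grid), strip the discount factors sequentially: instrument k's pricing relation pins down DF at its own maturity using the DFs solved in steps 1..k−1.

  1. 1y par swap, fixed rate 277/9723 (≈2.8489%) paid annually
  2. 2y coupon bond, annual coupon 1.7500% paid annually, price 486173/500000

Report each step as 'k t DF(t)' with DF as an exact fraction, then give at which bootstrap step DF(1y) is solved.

1 1 9723/10000
2 2 9389/10000
DF(1y) is solved at step 1

step 1 [1y] swap r/1=277/9723: DF=(1 − 277/9723·(0))/(1+277/9723) = 9723/10000 ≈ 0.972300
step 2 [2y] bond c/1=7/400: DF=(486173/500000 − 7/400·(0.972300))/(1+7/400) = 9389/10000 ≈ 0.938900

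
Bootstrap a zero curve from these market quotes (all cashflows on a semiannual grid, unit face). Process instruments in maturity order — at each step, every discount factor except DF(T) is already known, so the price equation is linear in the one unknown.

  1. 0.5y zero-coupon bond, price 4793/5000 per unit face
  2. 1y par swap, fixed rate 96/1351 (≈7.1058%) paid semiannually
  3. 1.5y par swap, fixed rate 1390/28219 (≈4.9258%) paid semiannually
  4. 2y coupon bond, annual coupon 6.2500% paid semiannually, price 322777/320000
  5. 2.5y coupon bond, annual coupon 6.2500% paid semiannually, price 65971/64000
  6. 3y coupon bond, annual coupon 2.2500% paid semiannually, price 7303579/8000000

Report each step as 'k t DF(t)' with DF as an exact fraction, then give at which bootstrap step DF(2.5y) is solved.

step 1 [0.5y] zero: DF = P = 4793/5000 ≈ 0.958600
step 2 [1y] swap r/2=48/1351: DF=(1 − 48/1351·(0.958600))/(1+48/1351) = 583/625 ≈ 0.932800
step 3 [1.5y] swap r/2=695/28219: DF=(1 − 695/28219·(0.958600+0.932800))/(1+695/28219) = 1861/2000 ≈ 0.930500
step 4 [2y] bond c/2=1/32: DF=(322777/320000 − 1/32·(0.958600+0.932800+0.930500))/(1+1/32) = 4463/5000 ≈ 0.892600
step 5 [2.5y] bond c/2=1/32: DF=(65971/64000 − 1/32·(0.958600+0.932800+0.930500+0.892600))/(1+1/32) = 887/1000 ≈ 0.887000
step 6 [3y] bond c/2=9/800: DF=(7303579/8000000 − 9/800·(0.958600+0.932800+0.930500+0.892600+0.887000))/(1+9/800) = 2129/2500 ≈ 0.851600

1 1/2 4793/5000
2 1 583/625
3 3/2 1861/2000
4 2 4463/5000
5 5/2 887/1000
6 3 2129/2500
DF(2.5y) is solved at step 5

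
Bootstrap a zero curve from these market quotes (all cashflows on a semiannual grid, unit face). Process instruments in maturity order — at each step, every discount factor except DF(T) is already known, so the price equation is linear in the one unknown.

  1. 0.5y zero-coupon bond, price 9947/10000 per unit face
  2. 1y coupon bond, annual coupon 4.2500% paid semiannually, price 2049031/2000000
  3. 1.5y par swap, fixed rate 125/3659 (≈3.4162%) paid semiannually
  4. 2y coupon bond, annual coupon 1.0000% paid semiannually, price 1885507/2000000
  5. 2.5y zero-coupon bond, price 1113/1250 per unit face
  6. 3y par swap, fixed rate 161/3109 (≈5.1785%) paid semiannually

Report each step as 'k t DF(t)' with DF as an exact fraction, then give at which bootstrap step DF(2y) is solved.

1 1/2 9947/10000
2 1 393/400
3 3/2 19/20
4 2 1847/2000
5 5/2 1113/1250
6 3 8551/10000
DF(2y) is solved at step 4

step 1 [0.5y] zero: DF = P = 9947/10000 ≈ 0.994700
step 2 [1y] bond c/2=17/800: DF=(2049031/2000000 − 17/800·(0.994700))/(1+17/800) = 393/400 ≈ 0.982500
step 3 [1.5y] swap r/2=125/7318: DF=(1 − 125/7318·(0.994700+0.982500))/(1+125/7318) = 19/20 ≈ 0.950000
step 4 [2y] bond c/2=1/200: DF=(1885507/2000000 − 1/200·(0.994700+0.982500+0.950000))/(1+1/200) = 1847/2000 ≈ 0.923500
step 5 [2.5y] zero: DF = P = 1113/1250 ≈ 0.890400
step 6 [3y] swap r/2=161/6218: DF=(1 − 161/6218·(0.994700+0.982500+0.950000+0.923500+0.890400))/(1+161/6218) = 8551/10000 ≈ 0.855100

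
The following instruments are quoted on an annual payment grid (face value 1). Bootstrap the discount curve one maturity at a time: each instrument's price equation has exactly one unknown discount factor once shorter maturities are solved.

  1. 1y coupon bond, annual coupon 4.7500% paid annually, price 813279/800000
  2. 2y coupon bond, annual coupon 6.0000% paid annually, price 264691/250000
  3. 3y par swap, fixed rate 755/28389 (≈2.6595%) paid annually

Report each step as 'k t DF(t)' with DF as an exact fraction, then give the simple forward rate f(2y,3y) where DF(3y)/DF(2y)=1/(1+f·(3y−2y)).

1 1 1941/2000
2 2 9439/10000
3 3 1849/2000
f(2y,3y) = ((9439/10000)/(1849/2000) − 1)/(1) = 194/9245 ≈ 2.0984%

step 1 [1y] bond c/1=19/400: DF=(813279/800000 − 19/400·(0))/(1+19/400) = 1941/2000 ≈ 0.970500
step 2 [2y] bond c/1=3/50: DF=(264691/250000 − 3/50·(0.970500))/(1+3/50) = 9439/10000 ≈ 0.943900
step 3 [3y] swap r/1=755/28389: DF=(1 − 755/28389·(0.970500+0.943900))/(1+755/28389) = 1849/2000 ≈ 0.924500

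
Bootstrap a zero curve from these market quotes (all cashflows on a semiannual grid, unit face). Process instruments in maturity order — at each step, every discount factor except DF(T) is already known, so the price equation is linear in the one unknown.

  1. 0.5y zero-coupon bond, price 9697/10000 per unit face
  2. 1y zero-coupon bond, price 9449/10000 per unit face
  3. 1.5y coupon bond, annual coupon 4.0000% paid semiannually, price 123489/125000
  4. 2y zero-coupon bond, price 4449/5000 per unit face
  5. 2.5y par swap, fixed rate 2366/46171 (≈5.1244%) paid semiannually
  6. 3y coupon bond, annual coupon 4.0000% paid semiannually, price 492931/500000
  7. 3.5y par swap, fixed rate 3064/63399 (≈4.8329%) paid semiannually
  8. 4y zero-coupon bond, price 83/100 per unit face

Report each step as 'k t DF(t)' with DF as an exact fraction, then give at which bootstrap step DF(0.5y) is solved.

step 1 [0.5y] zero: DF = P = 9697/10000 ≈ 0.969700
step 2 [1y] zero: DF = P = 9449/10000 ≈ 0.944900
step 3 [1.5y] bond c/2=1/50: DF=(123489/125000 − 1/50·(0.969700+0.944900))/(1+1/50) = 931/1000 ≈ 0.931000
step 4 [2y] zero: DF = P = 4449/5000 ≈ 0.889800
step 5 [2.5y] swap r/2=1183/46171: DF=(1 − 1183/46171·(0.969700+0.944900+0.931000+0.889800))/(1+1183/46171) = 8817/10000 ≈ 0.881700
step 6 [3y] bond c/2=1/50: DF=(492931/500000 − 1/50·(0.969700+0.944900+0.931000+0.889800+0.881700))/(1+1/50) = 219/250 ≈ 0.876000
step 7 [3.5y] swap r/2=1532/63399: DF=(1 − 1532/63399·(0.969700+0.944900+0.931000+0.889800+0.881700+0.876000))/(1+1532/63399) = 2117/2500 ≈ 0.846800
step 8 [4y] zero: DF = P = 83/100 ≈ 0.830000

1 1/2 9697/10000
2 1 9449/10000
3 3/2 931/1000
4 2 4449/5000
5 5/2 8817/10000
6 3 219/250
7 7/2 2117/2500
8 4 83/100
DF(0.5y) is solved at step 1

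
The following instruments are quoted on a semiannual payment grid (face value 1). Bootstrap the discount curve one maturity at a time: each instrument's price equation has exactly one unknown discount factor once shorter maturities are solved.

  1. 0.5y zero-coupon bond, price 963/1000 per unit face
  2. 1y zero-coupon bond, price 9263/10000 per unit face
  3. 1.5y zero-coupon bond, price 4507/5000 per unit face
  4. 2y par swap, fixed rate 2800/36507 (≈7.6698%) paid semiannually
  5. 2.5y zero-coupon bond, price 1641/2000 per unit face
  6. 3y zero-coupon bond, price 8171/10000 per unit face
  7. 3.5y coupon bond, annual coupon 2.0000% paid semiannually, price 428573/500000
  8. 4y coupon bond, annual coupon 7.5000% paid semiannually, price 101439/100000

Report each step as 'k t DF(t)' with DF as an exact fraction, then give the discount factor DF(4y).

1 1/2 963/1000
2 1 9263/10000
3 3/2 4507/5000
4 2 43/50
5 5/2 1641/2000
6 3 8171/10000
7 7/2 7963/10000
8 4 3789/5000
DF(4y) = 3789/5000 ≈ 0.757800

step 1 [0.5y] zero: DF = P = 963/1000 ≈ 0.963000
step 2 [1y] zero: DF = P = 9263/10000 ≈ 0.926300
step 3 [1.5y] zero: DF = P = 4507/5000 ≈ 0.901400
step 4 [2y] swap r/2=1400/36507: DF=(1 − 1400/36507·(0.963000+0.926300+0.901400))/(1+1400/36507) = 43/50 ≈ 0.860000
step 5 [2.5y] zero: DF = P = 1641/2000 ≈ 0.820500
step 6 [3y] zero: DF = P = 8171/10000 ≈ 0.817100
step 7 [3.5y] bond c/2=1/100: DF=(428573/500000 − 1/100·(0.963000+0.926300+0.901400+0.860000+0.820500+0.817100))/(1+1/100) = 7963/10000 ≈ 0.796300
step 8 [4y] bond c/2=3/80: DF=(101439/100000 − 3/80·(0.963000+0.926300+0.901400+0.860000+0.820500+0.817100+0.796300))/(1+3/80) = 3789/5000 ≈ 0.757800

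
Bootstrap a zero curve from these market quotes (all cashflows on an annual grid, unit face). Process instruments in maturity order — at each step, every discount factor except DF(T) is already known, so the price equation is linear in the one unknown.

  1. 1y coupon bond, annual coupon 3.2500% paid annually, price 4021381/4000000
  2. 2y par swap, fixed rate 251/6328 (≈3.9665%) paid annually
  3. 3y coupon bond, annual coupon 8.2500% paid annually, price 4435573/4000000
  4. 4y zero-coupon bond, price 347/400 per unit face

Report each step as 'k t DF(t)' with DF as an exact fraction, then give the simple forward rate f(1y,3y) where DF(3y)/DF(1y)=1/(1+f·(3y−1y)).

1 1 9737/10000
2 2 9247/10000
3 3 8797/10000
4 4 347/400
f(1y,3y) = ((9737/10000)/(8797/10000) − 1)/(2) = 470/8797 ≈ 5.3427%

step 1 [1y] bond c/1=13/400: DF=(4021381/4000000 − 13/400·(0))/(1+13/400) = 9737/10000 ≈ 0.973700
step 2 [2y] swap r/1=251/6328: DF=(1 − 251/6328·(0.973700))/(1+251/6328) = 9247/10000 ≈ 0.924700
step 3 [3y] bond c/1=33/400: DF=(4435573/4000000 − 33/400·(0.973700+0.924700))/(1+33/400) = 8797/10000 ≈ 0.879700
step 4 [4y] zero: DF = P = 347/400 ≈ 0.867500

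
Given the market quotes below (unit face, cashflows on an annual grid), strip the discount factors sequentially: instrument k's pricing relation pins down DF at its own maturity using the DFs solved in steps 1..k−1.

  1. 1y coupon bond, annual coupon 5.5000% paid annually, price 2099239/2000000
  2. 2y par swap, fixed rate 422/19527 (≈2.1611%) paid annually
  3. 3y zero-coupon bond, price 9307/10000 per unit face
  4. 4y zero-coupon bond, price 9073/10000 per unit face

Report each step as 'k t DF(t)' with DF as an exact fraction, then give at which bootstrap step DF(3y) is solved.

step 1 [1y] bond c/1=11/200: DF=(2099239/2000000 − 11/200·(0))/(1+11/200) = 9949/10000 ≈ 0.994900
step 2 [2y] swap r/1=422/19527: DF=(1 − 422/19527·(0.994900))/(1+422/19527) = 4789/5000 ≈ 0.957800
step 3 [3y] zero: DF = P = 9307/10000 ≈ 0.930700
step 4 [4y] zero: DF = P = 9073/10000 ≈ 0.907300

1 1 9949/10000
2 2 4789/5000
3 3 9307/10000
4 4 9073/10000
DF(3y) is solved at step 3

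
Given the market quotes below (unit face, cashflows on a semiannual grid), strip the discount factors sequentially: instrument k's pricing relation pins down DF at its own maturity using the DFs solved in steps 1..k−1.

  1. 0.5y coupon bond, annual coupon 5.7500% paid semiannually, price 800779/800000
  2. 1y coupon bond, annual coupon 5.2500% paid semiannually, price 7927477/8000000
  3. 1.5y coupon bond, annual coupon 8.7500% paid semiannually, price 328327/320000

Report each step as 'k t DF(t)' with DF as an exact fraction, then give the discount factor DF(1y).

step 1 [0.5y] bond c/2=23/800: DF=(800779/800000 − 23/800·(0))/(1+23/800) = 973/1000 ≈ 0.973000
step 2 [1y] bond c/2=21/800: DF=(7927477/8000000 − 21/800·(0.973000))/(1+21/800) = 9407/10000 ≈ 0.940700
step 3 [1.5y] bond c/2=7/160: DF=(328327/320000 − 7/160·(0.973000+0.940700))/(1+7/160) = 2257/2500 ≈ 0.902800

1 1/2 973/1000
2 1 9407/10000
3 3/2 2257/2500
DF(1y) = 9407/10000 ≈ 0.940700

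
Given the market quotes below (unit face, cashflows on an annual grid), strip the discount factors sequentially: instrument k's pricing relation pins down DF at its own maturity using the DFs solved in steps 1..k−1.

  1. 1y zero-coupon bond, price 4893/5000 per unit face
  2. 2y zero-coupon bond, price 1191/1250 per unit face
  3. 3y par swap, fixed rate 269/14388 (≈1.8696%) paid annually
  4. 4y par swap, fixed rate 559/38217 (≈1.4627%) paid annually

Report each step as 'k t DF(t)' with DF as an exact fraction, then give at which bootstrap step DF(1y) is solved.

step 1 [1y] zero: DF = P = 4893/5000 ≈ 0.978600
step 2 [2y] zero: DF = P = 1191/1250 ≈ 0.952800
step 3 [3y] swap r/1=269/14388: DF=(1 − 269/14388·(0.978600+0.952800))/(1+269/14388) = 4731/5000 ≈ 0.946200
step 4 [4y] swap r/1=559/38217: DF=(1 − 559/38217·(0.978600+0.952800+0.946200))/(1+559/38217) = 9441/10000 ≈ 0.944100

1 1 4893/5000
2 2 1191/1250
3 3 4731/5000
4 4 9441/10000
DF(1y) is solved at step 1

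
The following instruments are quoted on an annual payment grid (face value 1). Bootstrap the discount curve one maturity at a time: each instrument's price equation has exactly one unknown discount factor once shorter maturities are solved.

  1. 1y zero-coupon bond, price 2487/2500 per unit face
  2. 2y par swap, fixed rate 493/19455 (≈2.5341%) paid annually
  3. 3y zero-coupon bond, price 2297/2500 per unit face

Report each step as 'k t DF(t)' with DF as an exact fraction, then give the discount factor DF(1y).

1 1 2487/2500
2 2 9507/10000
3 3 2297/2500
DF(1y) = 2487/2500 ≈ 0.994800

step 1 [1y] zero: DF = P = 2487/2500 ≈ 0.994800
step 2 [2y] swap r/1=493/19455: DF=(1 − 493/19455·(0.994800))/(1+493/19455) = 9507/10000 ≈ 0.950700
step 3 [3y] zero: DF = P = 2297/2500 ≈ 0.918800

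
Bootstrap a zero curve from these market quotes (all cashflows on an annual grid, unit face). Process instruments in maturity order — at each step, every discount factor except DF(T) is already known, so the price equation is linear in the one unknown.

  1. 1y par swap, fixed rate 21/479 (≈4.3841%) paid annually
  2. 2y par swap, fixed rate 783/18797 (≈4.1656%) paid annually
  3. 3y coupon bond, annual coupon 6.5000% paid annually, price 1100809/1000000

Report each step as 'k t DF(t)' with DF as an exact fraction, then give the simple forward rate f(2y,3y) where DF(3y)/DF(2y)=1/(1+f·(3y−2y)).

step 1 [1y] swap r/1=21/479: DF=(1 − 21/479·(0))/(1+21/479) = 479/500 ≈ 0.958000
step 2 [2y] swap r/1=783/18797: DF=(1 − 783/18797·(0.958000))/(1+783/18797) = 9217/10000 ≈ 0.921700
step 3 [3y] bond c/1=13/200: DF=(1100809/1000000 − 13/200·(0.958000+0.921700))/(1+13/200) = 9189/10000 ≈ 0.918900

1 1 479/500
2 2 9217/10000
3 3 9189/10000
f(2y,3y) = ((9217/10000)/(9189/10000) − 1)/(1) = 28/9189 ≈ 0.3047%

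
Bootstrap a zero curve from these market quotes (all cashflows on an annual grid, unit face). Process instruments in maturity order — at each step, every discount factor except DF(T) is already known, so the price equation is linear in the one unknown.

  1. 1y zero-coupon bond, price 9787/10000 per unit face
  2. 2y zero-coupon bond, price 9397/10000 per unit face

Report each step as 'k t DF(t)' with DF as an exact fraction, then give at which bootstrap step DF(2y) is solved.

step 1 [1y] zero: DF = P = 9787/10000 ≈ 0.978700
step 2 [2y] zero: DF = P = 9397/10000 ≈ 0.939700

1 1 9787/10000
2 2 9397/10000
DF(2y) is solved at step 2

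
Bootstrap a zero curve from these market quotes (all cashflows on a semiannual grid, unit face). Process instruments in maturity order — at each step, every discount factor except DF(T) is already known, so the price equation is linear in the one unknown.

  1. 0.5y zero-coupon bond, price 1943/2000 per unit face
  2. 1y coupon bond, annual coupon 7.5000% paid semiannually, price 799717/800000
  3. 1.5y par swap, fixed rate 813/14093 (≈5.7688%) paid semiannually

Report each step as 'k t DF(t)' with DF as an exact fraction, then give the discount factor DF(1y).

1 1/2 1943/2000
2 1 2321/2500
3 3/2 9187/10000
DF(1y) = 2321/2500 ≈ 0.928400

step 1 [0.5y] zero: DF = P = 1943/2000 ≈ 0.971500
step 2 [1y] bond c/2=3/80: DF=(799717/800000 − 3/80·(0.971500))/(1+3/80) = 2321/2500 ≈ 0.928400
step 3 [1.5y] swap r/2=813/28186: DF=(1 − 813/28186·(0.971500+0.928400))/(1+813/28186) = 9187/10000 ≈ 0.918700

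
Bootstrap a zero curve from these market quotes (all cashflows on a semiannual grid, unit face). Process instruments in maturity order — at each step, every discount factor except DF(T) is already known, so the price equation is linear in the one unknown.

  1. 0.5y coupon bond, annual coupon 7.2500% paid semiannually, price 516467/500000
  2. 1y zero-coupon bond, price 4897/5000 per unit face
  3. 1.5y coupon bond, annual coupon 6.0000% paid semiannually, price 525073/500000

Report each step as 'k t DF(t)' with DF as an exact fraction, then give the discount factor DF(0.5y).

1 1/2 623/625
2 1 4897/5000
3 3/2 481/500
DF(0.5y) = 623/625 ≈ 0.996800

step 1 [0.5y] bond c/2=29/800: DF=(516467/500000 − 29/800·(0))/(1+29/800) = 623/625 ≈ 0.996800
step 2 [1y] zero: DF = P = 4897/5000 ≈ 0.979400
step 3 [1.5y] bond c/2=3/100: DF=(525073/500000 − 3/100·(0.996800+0.979400))/(1+3/100) = 481/500 ≈ 0.962000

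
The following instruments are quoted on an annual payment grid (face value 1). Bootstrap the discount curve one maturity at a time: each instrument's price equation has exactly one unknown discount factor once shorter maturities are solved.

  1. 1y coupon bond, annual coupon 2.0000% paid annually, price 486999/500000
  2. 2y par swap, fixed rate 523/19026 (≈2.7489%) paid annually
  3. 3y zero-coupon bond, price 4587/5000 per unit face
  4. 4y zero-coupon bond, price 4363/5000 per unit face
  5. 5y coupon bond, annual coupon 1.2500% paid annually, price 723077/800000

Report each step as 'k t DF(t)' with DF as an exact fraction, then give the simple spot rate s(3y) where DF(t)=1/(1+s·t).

step 1 [1y] bond c/1=1/50: DF=(486999/500000 − 1/50·(0))/(1+1/50) = 9549/10000 ≈ 0.954900
step 2 [2y] swap r/1=523/19026: DF=(1 − 523/19026·(0.954900))/(1+523/19026) = 9477/10000 ≈ 0.947700
step 3 [3y] zero: DF = P = 4587/5000 ≈ 0.917400
step 4 [4y] zero: DF = P = 4363/5000 ≈ 0.872600
step 5 [5y] bond c/1=1/80: DF=(723077/800000 − 1/80·(0.954900+0.947700+0.917400+0.872600))/(1+1/80) = 8471/10000 ≈ 0.847100

1 1 9549/10000
2 2 9477/10000
3 3 4587/5000
4 4 4363/5000
5 5 8471/10000
s(3y) = (1/(4587/5000) − 1)/(3) = 413/13761 ≈ 3.0012%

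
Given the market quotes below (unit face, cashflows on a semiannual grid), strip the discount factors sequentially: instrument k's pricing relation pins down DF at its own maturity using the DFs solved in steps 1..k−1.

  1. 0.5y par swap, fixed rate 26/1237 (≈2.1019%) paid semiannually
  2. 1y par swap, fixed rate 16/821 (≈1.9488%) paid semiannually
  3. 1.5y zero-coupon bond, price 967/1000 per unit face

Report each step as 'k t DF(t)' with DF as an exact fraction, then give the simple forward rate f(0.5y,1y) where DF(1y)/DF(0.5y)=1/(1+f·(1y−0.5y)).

step 1 [0.5y] swap r/2=13/1237: DF=(1 − 13/1237·(0))/(1+13/1237) = 1237/1250 ≈ 0.989600
step 2 [1y] swap r/2=8/821: DF=(1 − 8/821·(0.989600))/(1+8/821) = 613/625 ≈ 0.980800
step 3 [1.5y] zero: DF = P = 967/1000 ≈ 0.967000

1 1/2 1237/1250
2 1 613/625
3 3/2 967/1000
f(0.5y,1y) = ((1237/1250)/(613/625) − 1)/(1/2) = 11/613 ≈ 1.7945%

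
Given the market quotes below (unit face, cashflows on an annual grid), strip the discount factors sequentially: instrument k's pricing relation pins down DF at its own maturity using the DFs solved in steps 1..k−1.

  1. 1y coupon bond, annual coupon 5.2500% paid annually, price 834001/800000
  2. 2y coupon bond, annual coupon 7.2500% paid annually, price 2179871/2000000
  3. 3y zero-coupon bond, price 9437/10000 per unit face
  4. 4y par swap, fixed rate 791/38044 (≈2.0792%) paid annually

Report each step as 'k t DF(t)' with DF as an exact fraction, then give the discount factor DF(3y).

1 1 1981/2000
2 2 9493/10000
3 3 9437/10000
4 4 9209/10000
DF(3y) = 9437/10000 ≈ 0.943700

step 1 [1y] bond c/1=21/400: DF=(834001/800000 − 21/400·(0))/(1+21/400) = 1981/2000 ≈ 0.990500
step 2 [2y] bond c/1=29/400: DF=(2179871/2000000 − 29/400·(0.990500))/(1+29/400) = 9493/10000 ≈ 0.949300
step 3 [3y] zero: DF = P = 9437/10000 ≈ 0.943700
step 4 [4y] swap r/1=791/38044: DF=(1 − 791/38044·(0.990500+0.949300+0.943700))/(1+791/38044) = 9209/10000 ≈ 0.920900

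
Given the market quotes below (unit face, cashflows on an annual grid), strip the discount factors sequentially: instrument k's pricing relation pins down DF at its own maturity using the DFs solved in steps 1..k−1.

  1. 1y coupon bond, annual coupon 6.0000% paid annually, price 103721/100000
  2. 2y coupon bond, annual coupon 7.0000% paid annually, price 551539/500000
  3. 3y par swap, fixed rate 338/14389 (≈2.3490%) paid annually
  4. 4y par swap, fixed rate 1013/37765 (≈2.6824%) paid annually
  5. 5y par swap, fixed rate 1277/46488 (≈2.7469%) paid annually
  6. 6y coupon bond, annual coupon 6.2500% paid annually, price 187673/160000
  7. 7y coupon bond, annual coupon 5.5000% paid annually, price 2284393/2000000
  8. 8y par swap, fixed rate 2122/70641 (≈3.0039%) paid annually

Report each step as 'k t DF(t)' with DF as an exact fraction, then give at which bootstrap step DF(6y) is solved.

1 1 1957/2000
2 2 9669/10000
3 3 2331/2500
4 4 8987/10000
5 5 8723/10000
6 6 1661/2000
7 7 797/1000
8 8 3939/5000
DF(6y) is solved at step 6

step 1 [1y] bond c/1=3/50: DF=(103721/100000 − 3/50·(0))/(1+3/50) = 1957/2000 ≈ 0.978500
step 2 [2y] bond c/1=7/100: DF=(551539/500000 − 7/100·(0.978500))/(1+7/100) = 9669/10000 ≈ 0.966900
step 3 [3y] swap r/1=338/14389: DF=(1 − 338/14389·(0.978500+0.966900))/(1+338/14389) = 2331/2500 ≈ 0.932400
step 4 [4y] swap r/1=1013/37765: DF=(1 − 1013/37765·(0.978500+0.966900+0.932400))/(1+1013/37765) = 8987/10000 ≈ 0.898700
step 5 [5y] swap r/1=1277/46488: DF=(1 − 1277/46488·(0.978500+0.966900+0.932400+0.898700))/(1+1277/46488) = 8723/10000 ≈ 0.872300
step 6 [6y] bond c/1=1/16: DF=(187673/160000 − 1/16·(0.978500+0.966900+0.932400+0.898700+0.872300))/(1+1/16) = 1661/2000 ≈ 0.830500
step 7 [7y] bond c/1=11/200: DF=(2284393/2000000 − 11/200·(0.978500+0.966900+0.932400+0.898700+0.872300+0.830500))/(1+11/200) = 797/1000 ≈ 0.797000
step 8 [8y] swap r/1=2122/70641: DF=(1 − 2122/70641·(0.978500+0.966900+0.932400+0.898700+0.872300+0.830500+0.797000))/(1+2122/70641) = 3939/5000 ≈ 0.787800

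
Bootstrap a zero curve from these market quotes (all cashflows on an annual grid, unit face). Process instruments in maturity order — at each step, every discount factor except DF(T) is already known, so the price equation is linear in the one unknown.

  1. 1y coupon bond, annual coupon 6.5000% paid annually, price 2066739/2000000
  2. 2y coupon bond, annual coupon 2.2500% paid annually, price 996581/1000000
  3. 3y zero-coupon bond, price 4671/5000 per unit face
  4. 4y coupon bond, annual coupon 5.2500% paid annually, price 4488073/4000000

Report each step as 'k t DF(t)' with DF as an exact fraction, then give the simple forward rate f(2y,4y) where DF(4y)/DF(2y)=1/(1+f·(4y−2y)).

step 1 [1y] bond c/1=13/200: DF=(2066739/2000000 − 13/200·(0))/(1+13/200) = 9703/10000 ≈ 0.970300
step 2 [2y] bond c/1=9/400: DF=(996581/1000000 − 9/400·(0.970300))/(1+9/400) = 9533/10000 ≈ 0.953300
step 3 [3y] zero: DF = P = 4671/5000 ≈ 0.934200
step 4 [4y] bond c/1=21/400: DF=(4488073/4000000 − 21/400·(0.970300+0.953300+0.934200))/(1+21/400) = 1847/2000 ≈ 0.923500

1 1 9703/10000
2 2 9533/10000
3 3 4671/5000
4 4 1847/2000
f(2y,4y) = ((9533/10000)/(1847/2000) − 1)/(2) = 149/9235 ≈ 1.6134%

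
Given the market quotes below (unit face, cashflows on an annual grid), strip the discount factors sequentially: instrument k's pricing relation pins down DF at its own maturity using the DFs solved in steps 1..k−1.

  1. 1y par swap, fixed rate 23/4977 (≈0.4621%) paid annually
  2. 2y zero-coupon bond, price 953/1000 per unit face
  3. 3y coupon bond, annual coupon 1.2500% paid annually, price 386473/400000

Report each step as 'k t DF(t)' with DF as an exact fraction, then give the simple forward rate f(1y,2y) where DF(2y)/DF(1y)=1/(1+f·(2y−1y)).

1 1 4977/5000
2 2 953/1000
3 3 4651/5000
f(1y,2y) = ((4977/5000)/(953/1000) − 1)/(1) = 212/4765 ≈ 4.4491%

step 1 [1y] swap r/1=23/4977: DF=(1 − 23/4977·(0))/(1+23/4977) = 4977/5000 ≈ 0.995400
step 2 [2y] zero: DF = P = 953/1000 ≈ 0.953000
step 3 [3y] bond c/1=1/80: DF=(386473/400000 − 1/80·(0.995400+0.953000))/(1+1/80) = 4651/5000 ≈ 0.930200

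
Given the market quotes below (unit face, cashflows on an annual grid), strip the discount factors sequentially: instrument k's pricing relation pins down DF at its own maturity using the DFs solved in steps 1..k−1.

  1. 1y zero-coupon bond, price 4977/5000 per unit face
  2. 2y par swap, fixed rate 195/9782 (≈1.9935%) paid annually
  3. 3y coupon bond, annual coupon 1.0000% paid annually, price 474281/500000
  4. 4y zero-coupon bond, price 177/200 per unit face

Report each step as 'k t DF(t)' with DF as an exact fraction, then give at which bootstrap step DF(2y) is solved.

step 1 [1y] zero: DF = P = 4977/5000 ≈ 0.995400
step 2 [2y] swap r/1=195/9782: DF=(1 − 195/9782·(0.995400))/(1+195/9782) = 961/1000 ≈ 0.961000
step 3 [3y] bond c/1=1/100: DF=(474281/500000 − 1/100·(0.995400+0.961000))/(1+1/100) = 4599/5000 ≈ 0.919800
step 4 [4y] zero: DF = P = 177/200 ≈ 0.885000

1 1 4977/5000
2 2 961/1000
3 3 4599/5000
4 4 177/200
DF(2y) is solved at step 2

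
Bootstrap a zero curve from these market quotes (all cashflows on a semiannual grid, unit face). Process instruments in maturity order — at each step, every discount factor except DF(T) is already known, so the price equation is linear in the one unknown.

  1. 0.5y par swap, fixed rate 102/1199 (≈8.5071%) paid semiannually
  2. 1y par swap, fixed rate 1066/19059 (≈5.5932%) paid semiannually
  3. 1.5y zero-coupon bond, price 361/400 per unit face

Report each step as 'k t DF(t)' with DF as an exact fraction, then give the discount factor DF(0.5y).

step 1 [0.5y] swap r/2=51/1199: DF=(1 − 51/1199·(0))/(1+51/1199) = 1199/1250 ≈ 0.959200
step 2 [1y] swap r/2=533/19059: DF=(1 − 533/19059·(0.959200))/(1+533/19059) = 9467/10000 ≈ 0.946700
step 3 [1.5y] zero: DF = P = 361/400 ≈ 0.902500

1 1/2 1199/1250
2 1 9467/10000
3 3/2 361/400
DF(0.5y) = 1199/1250 ≈ 0.959200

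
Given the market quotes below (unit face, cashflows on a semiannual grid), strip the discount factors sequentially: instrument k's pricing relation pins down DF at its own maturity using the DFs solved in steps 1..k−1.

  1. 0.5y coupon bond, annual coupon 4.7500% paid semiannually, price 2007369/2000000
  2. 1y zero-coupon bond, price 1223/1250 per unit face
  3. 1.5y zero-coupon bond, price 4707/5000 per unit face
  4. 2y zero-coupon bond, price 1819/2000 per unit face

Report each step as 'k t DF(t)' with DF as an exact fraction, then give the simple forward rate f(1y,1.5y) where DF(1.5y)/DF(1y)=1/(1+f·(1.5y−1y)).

step 1 [0.5y] bond c/2=19/800: DF=(2007369/2000000 − 19/800·(0))/(1+19/800) = 2451/2500 ≈ 0.980400
step 2 [1y] zero: DF = P = 1223/1250 ≈ 0.978400
step 3 [1.5y] zero: DF = P = 4707/5000 ≈ 0.941400
step 4 [2y] zero: DF = P = 1819/2000 ≈ 0.909500

1 1/2 2451/2500
2 1 1223/1250
3 3/2 4707/5000
4 2 1819/2000
f(1y,1.5y) = ((1223/1250)/(4707/5000) − 1)/(1/2) = 370/4707 ≈ 7.8606%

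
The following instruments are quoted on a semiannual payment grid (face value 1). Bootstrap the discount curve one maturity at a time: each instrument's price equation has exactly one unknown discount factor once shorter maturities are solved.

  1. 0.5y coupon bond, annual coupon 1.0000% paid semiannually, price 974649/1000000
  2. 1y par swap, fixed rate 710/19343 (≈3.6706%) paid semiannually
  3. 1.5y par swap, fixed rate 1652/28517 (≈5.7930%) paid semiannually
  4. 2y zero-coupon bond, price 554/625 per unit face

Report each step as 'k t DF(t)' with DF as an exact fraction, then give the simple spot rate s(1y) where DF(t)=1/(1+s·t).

1 1/2 4849/5000
2 1 1929/2000
3 3/2 4587/5000
4 2 554/625
s(1y) = (1/(1929/2000) − 1)/(1) = 71/1929 ≈ 3.6807%

step 1 [0.5y] bond c/2=1/200: DF=(974649/1000000 − 1/200·(0))/(1+1/200) = 4849/5000 ≈ 0.969800
step 2 [1y] swap r/2=355/19343: DF=(1 − 355/19343·(0.969800))/(1+355/19343) = 1929/2000 ≈ 0.964500
step 3 [1.5y] swap r/2=826/28517: DF=(1 − 826/28517·(0.969800+0.964500))/(1+826/28517) = 4587/5000 ≈ 0.917400
step 4 [2y] zero: DF = P = 554/625 ≈ 0.886400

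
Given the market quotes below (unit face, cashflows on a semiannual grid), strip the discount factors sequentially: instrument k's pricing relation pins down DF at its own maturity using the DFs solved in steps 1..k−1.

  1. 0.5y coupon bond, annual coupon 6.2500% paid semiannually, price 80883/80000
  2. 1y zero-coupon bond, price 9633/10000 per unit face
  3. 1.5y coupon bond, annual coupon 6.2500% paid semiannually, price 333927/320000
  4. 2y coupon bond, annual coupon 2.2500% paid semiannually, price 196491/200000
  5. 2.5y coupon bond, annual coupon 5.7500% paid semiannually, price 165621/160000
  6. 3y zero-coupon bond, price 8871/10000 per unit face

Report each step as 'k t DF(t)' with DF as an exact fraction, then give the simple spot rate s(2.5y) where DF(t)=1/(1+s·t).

step 1 [0.5y] bond c/2=1/32: DF=(80883/80000 − 1/32·(0))/(1+1/32) = 2451/2500 ≈ 0.980400
step 2 [1y] zero: DF = P = 9633/10000 ≈ 0.963300
step 3 [1.5y] bond c/2=1/32: DF=(333927/320000 − 1/32·(0.980400+0.963300))/(1+1/32) = 953/1000 ≈ 0.953000
step 4 [2y] bond c/2=9/800: DF=(196491/200000 − 9/800·(0.980400+0.963300+0.953000))/(1+9/800) = 9393/10000 ≈ 0.939300
step 5 [2.5y] bond c/2=23/800: DF=(165621/160000 − 23/800·(0.980400+0.963300+0.953000+0.939300))/(1+23/800) = 899/1000 ≈ 0.899000
step 6 [3y] zero: DF = P = 8871/10000 ≈ 0.887100

1 1/2 2451/2500
2 1 9633/10000
3 3/2 953/1000
4 2 9393/10000
5 5/2 899/1000
6 3 8871/10000
s(2.5y) = (1/(899/1000) − 1)/(5/2) = 202/4495 ≈ 4.4939%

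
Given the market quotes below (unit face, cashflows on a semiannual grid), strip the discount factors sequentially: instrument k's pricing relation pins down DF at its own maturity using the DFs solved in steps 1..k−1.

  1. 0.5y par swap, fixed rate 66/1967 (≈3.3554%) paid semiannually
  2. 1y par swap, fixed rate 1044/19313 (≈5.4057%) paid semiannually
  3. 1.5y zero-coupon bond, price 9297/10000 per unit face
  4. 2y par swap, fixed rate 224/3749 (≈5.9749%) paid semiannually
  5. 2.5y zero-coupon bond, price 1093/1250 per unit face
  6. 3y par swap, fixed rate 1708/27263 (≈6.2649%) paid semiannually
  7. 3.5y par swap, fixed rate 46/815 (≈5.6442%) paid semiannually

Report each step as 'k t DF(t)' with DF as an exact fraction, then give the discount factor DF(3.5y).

step 1 [0.5y] swap r/2=33/1967: DF=(1 − 33/1967·(0))/(1+33/1967) = 1967/2000 ≈ 0.983500
step 2 [1y] swap r/2=522/19313: DF=(1 − 522/19313·(0.983500))/(1+522/19313) = 4739/5000 ≈ 0.947800
step 3 [1.5y] zero: DF = P = 9297/10000 ≈ 0.929700
step 4 [2y] swap r/2=112/3749: DF=(1 − 112/3749·(0.983500+0.947800+0.929700))/(1+112/3749) = 111/125 ≈ 0.888000
step 5 [2.5y] zero: DF = P = 1093/1250 ≈ 0.874400
step 6 [3y] swap r/2=854/27263: DF=(1 − 854/27263·(0.983500+0.947800+0.929700+0.888000+0.874400))/(1+854/27263) = 2073/2500 ≈ 0.829200
step 7 [3.5y] swap r/2=23/815: DF=(1 − 23/815·(0.983500+0.947800+0.929700+0.888000+0.874400+0.829200))/(1+23/815) = 8229/10000 ≈ 0.822900

1 1/2 1967/2000
2 1 4739/5000
3 3/2 9297/10000
4 2 111/125
5 5/2 1093/1250
6 3 2073/2500
7 7/2 8229/10000
DF(3.5y) = 8229/10000 ≈ 0.822900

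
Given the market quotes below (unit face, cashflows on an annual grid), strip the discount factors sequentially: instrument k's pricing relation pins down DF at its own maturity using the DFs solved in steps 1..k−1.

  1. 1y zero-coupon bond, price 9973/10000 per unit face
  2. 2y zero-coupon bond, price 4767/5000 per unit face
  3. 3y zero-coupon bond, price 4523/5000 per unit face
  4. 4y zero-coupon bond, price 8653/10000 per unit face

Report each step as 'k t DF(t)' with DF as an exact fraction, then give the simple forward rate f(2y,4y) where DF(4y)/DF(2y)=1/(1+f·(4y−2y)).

step 1 [1y] zero: DF = P = 9973/10000 ≈ 0.997300
step 2 [2y] zero: DF = P = 4767/5000 ≈ 0.953400
step 3 [3y] zero: DF = P = 4523/5000 ≈ 0.904600
step 4 [4y] zero: DF = P = 8653/10000 ≈ 0.865300

1 1 9973/10000
2 2 4767/5000
3 3 4523/5000
4 4 8653/10000
f(2y,4y) = ((4767/5000)/(8653/10000) − 1)/(2) = 881/17306 ≈ 5.0907%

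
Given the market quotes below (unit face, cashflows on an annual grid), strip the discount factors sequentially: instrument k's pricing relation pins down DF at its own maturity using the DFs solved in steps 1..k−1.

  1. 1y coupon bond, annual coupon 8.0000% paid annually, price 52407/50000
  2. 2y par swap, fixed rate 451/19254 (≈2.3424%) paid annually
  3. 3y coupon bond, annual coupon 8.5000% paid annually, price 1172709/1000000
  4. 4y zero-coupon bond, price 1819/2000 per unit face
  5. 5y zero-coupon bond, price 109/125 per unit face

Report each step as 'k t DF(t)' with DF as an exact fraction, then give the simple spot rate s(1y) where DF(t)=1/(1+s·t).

step 1 [1y] bond c/1=2/25: DF=(52407/50000 − 2/25·(0))/(1+2/25) = 1941/2000 ≈ 0.970500
step 2 [2y] swap r/1=451/19254: DF=(1 − 451/19254·(0.970500))/(1+451/19254) = 9549/10000 ≈ 0.954900
step 3 [3y] bond c/1=17/200: DF=(1172709/1000000 − 17/200·(0.970500+0.954900))/(1+17/200) = 93/100 ≈ 0.930000
step 4 [4y] zero: DF = P = 1819/2000 ≈ 0.909500
step 5 [5y] zero: DF = P = 109/125 ≈ 0.872000

1 1 1941/2000
2 2 9549/10000
3 3 93/100
4 4 1819/2000
5 5 109/125
s(1y) = (1/(1941/2000) − 1)/(1) = 59/1941 ≈ 3.0397%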